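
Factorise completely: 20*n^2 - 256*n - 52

Pull out the common factor 4, then factor the remaining trinomial.

4*(5*n + 1)*(n - 13)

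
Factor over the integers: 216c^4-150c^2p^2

Pull out the common factor 6c^2; 36c^2-25p^2 is a difference of squares.

6c^2(6c+5p)(6c-5p)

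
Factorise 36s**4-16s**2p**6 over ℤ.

4s**2(3s-2p**3)(3s+2p**3)

Pull out the common factor 4s**2, leaving 9s**2-4p**6.
Recognize a difference of squares with the parts 3s and 2p**3.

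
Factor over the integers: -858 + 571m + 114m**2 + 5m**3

Among the possible rational roots, m = -13 is a root, giving the factor (m + 13) and quotient 5m**2 + 49m - 66.
The remaining quadratic factors as (5m - 6)(m + 11).

(5m - 6)(m + 11)(m + 13)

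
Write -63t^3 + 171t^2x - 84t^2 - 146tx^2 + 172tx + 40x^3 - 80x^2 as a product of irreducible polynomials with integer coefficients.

-(3t - 2x + 4)(3t - 4x)(7t - 5x)

Group: 7t(-9t^2 + 18tx - 12t - 8x^2 + 16x) - 5x(-9t^2 + 18tx - 12t - 8x^2 + 16x); both groups contain (-9t^2 + 18tx - 12t - 8x^2 + 16x), so (7t - 5x) is a factor with cofactor -9t^2 + 18tx - 12t - 8x^2 + 16x.
The cofactor groups again: -9t^2 + 18tx - 12t - 8x^2 + 16x = -3t(3t - 2x + 4) + 4x(3t - 2x + 4); both groups contain (3t - 2x + 4), giving -(3t - 4x)(3t - 2x + 4).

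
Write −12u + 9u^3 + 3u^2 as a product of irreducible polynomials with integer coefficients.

Pull out the common factor 3u, then factor the remaining trinomial.

3u(3u + 4)(u − 1)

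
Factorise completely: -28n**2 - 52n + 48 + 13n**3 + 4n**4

Among the possible rational roots, n = 2 is a root, giving the factor (n - 2) and quotient 4n**3 + 21n**2 + 14n - 24.
Then n = -4 is a root, so (n + 4) is a factor; dividing leaves 4n**2 + 5n - 6.
The remaining quadratic factors as (4n - 3)(n + 2).

(4n - 3)(n + 2)(n + 4)(n - 2)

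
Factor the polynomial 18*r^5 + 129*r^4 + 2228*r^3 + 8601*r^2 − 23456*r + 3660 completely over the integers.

(3*r − 5)*(6*r − 1)*(r + 6)*(r^2 + 3*r + 122)

Trying the rational-root candidates, r = 1/6 is a root, so (6*r − 1) is a factor; dividing leaves 3*r^4 + 22*r^3 + 375*r^2 + 1496*r − 3660.
Then r = −6 is a root, giving the factor (r + 6) and quotient 3*r^3 + 4*r^2 + 351*r − 610.
Next, r = 5/3 is a root, so (3*r − 5) divides it; the quotient is r^2 + 3*r + 122.
The quadratic r^2 + 3*r + 122 has discriminant −479 < 0 and is irreducible over ℤ.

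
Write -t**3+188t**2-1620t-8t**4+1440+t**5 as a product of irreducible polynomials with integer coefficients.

Trying the rational-root candidates, t = -6 is a root, so (t+6) is a factor; dividing leaves t**4-14t**3+83t**2-310t+240.
Next, t = 8 is a root, so (t-8) divides it; the quotient is t**3-6t**2+35t-30.
Continuing, t = 1 is a root, so (t-1) is a factor; dividing leaves t**2-5t+30.
The quadratic t**2-5t+30 has discriminant -95 < 0 and is irreducible over ℤ.

(t+6)(t-1)(t-8)(t**2-5t+30)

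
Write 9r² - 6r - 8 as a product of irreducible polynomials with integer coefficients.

Need a pair with product 9·(-8) = -72 and sum -6: that's -12 and 6.
Split the middle term: 9r² - 12r + 6r - 8 = 3r(3r - 4) + 2(3r - 4).

(3r + 2)(3r - 4)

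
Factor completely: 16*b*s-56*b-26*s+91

Group as (16*b*s-56*b) + (-26*s+91) = 8*b*(2*s-7) - 13*(2*s-7).
Both groups share the factor (2*s-7).

(2*s-7)*(8*b-13)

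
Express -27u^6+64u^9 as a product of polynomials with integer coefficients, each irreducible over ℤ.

u^6(4u-3)(16u^2+12u+9)

Pull out the common factor u^6, leaving 64u^3-27.
Recognize a difference of cubes with the parts 4u and 3.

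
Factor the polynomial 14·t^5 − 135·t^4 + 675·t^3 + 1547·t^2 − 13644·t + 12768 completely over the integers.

(2·t − 7)·(7·t − 8)·(t + 4)·(t^2 − 9·t + 57)

Trying the rational-root candidates, t = 8/7 is a root, so (7·t − 8) divides it; the quotient is 2·t^4 − 17·t^3 + 77·t^2 + 309·t − 1596.
Then t = 7/2 is a root, giving the factor (2·t − 7) and quotient t^3 − 5·t^2 + 21·t + 228.
Continuing, t = −4 is a root, so (t + 4) is a factor; dividing leaves t^2 − 9·t + 57.
The quadratic t^2 − 9·t + 57 has discriminant −147 < 0 and is irreducible over ℤ.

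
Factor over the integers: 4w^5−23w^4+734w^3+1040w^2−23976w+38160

Among the possible rational roots, w = 15/4 is a root, so (4w−15) divides it; the quotient is w^4−2w^3+176w^2+920w−2544.
Then w = 2 is a root, so (w−2) divides it; the quotient is w^3+176w+1272.
Next, w = −6 is a root, so (w+6) divides it; the quotient is w^2−6w+212.
The quadratic w^2−6w+212 has discriminant −812 < 0 and is irreducible over ℤ.

(4w−15)(w+6)(w−2)(w^2−6w+212)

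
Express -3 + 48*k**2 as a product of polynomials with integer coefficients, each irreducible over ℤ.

3*(4*k + 1)*(4*k - 1)

Pull out the common factor 3; 16*k**2 - 1 is a difference of squares.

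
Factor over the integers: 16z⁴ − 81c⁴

(2z − 3c)(2z + 3c)(4z² + 9c²)

Difference of squares twice: with A = 2z and B = 3c, A⁴ − B⁴ = (A² − B²)(A² + B²), and A² − B² factors again.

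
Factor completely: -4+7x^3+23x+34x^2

(7x-1)(x+1)(x+4)

Testing divisors of the constant over divisors of the leading coefficient, x = 1/7 is a root, giving the factor (7x-1) and quotient x^2+5x+4.
The remaining quadratic factors as (x+1)(x+4).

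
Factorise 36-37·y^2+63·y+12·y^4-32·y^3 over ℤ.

(2·y+1)·(2·y-3)·(3·y+4)·(y-3)

Testing divisors of the constant over divisors of the leading coefficient, y = 3 is a root, so (y-3) is a factor; dividing leaves 12·y^3+4·y^2-25·y-12.
Then y = -1/2 is a root, so (2·y+1) divides it; the quotient is 6·y^2-y-12.
The remaining quadratic factors as (3·y+4)(2·y-3).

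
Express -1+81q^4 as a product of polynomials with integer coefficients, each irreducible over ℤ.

(3q)⁴ − (1)⁴ = ((3q)² − (1)²)((3q)² + (1)²); the first factor splits again, the second (9q^2+1) is irreducible.

(3q+1)(3q-1)(9q^2+1)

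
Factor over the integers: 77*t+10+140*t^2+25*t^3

(5*t+1)*(5*t+2)*(t+5)

Trying the rational-root candidates, t = -1/5 is a root, giving the factor (5*t+1) and quotient 5*t^2+27*t+10.
The remaining quadratic factors as (5*t+2)(t+5).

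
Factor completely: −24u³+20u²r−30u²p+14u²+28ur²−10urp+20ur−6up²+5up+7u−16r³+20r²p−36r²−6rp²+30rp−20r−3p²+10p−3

−(2u+2r+1)(3u−4r+3p−1)(4u−2r+p−3)

Group: 3u(−8u²−4ur−2up+2u+4r²−2rp+8r−p+3) + (−4r+3p−1)(−8u²−4ur−2up+2u+4r²−2rp+8r−p+3); both groups contain (−8u²−4ur−2up+2u+4r²−2rp+8r−p+3), so (3u−4r+3p−1) is a factor with cofactor −8u²−4ur−2up+2u+4r²−2rp+8r−p+3.
The cofactor groups again: −8u²−4ur−2up+2u+4r²−2rp+8r−p+3 = −2u(4u−2r+p−3) + (−2r−1)(4u−2r+p−3); both groups contain (4u−2r+p−3), giving −(2u+2r+1)(4u−2r+p−3).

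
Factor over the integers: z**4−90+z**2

(z+3)(z−3)(z**2+10)

Substitute u = z**2 to get a quadratic in u, then factor.
z**2−9 is a difference of squares.
z**2+10 is irreducible over ℤ (always positive, so no real roots).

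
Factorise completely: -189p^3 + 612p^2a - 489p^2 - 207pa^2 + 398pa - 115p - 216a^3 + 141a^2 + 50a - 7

Group: 7p(-27p^2 + 99pa - 66p - 72a^2 + 71a - 7) + (3a + 1)(-27p^2 + 99pa - 66p - 72a^2 + 71a - 7); both groups contain (-27p^2 + 99pa - 66p - 72a^2 + 71a - 7), so (7p + 3a + 1) is a factor with cofactor -27p^2 + 99pa - 66p - 72a^2 + 71a - 7.
The cofactor groups again: -27p^2 + 99pa - 66p - 72a^2 + 71a - 7 = -3p(9p - 9a + 1) + (8a - 7)(9p - 9a + 1); both groups contain (9p - 9a + 1), giving -(3p - 8a + 7)(9p - 9a + 1).

-(3p - 8a + 7)(9p - 9a + 1)(7p + 3a + 1)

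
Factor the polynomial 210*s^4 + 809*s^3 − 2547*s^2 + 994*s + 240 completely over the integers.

Trying the rational-root candidates, s = 5/7 is a root, giving the factor (7*s − 5) and quotient 30*s^3 + 137*s^2 − 266*s − 48.
Next, s = 8/5 is a root, so (5*s − 8) divides it; the quotient is 6*s^2 + 37*s + 6.
The remaining quadratic factors as (s + 6)(6*s + 1).

(5*s − 8)*(6*s + 1)*(7*s − 5)*(s + 6)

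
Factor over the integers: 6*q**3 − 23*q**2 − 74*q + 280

(2*q + 7)*(3*q − 10)*(q − 4)

Trying the rational-root candidates, q = −7/2 is a root, so (2*q + 7) divides it; the quotient is 3*q**2 − 22*q + 40.
The remaining quadratic factors as (q − 4)(3*q − 10).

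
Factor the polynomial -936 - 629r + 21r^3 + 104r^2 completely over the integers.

(3r - 13)(7r + 9)(r + 8)

Testing divisors of the constant over divisors of the leading coefficient, r = 13/3 is a root, giving the factor (3r - 13) and quotient 7r^2 + 65r + 72.
The remaining quadratic factors as (7r + 9)(r + 8).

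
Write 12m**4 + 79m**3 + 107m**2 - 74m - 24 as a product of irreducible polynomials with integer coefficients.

By the rational root theorem, m = 2/3 is a root, giving the factor (3m - 2) and quotient 4m**3 + 29m**2 + 55m + 12.
Then m = -3 is a root, so (m + 3) divides it; the quotient is 4m**2 + 17m + 4.
The remaining quadratic factors as (4m + 1)(m + 4).

(3m - 2)(4m + 1)(m + 3)(m + 4)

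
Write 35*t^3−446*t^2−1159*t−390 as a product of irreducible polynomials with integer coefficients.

(5*t+2)*(7*t+13)*(t−15)

Trying the rational-root candidates, t = −2/5 is a root, so (5*t+2) divides it; the quotient is 7*t^2−92*t−195.
The remaining quadratic factors as (7*t+13)(t−15).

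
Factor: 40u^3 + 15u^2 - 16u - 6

Group as (40u^3 - 16u) + (15u^2 - 6) = 8u(5u^2 - 2) + 3(5u^2 - 2).
Both groups share the factor (5u^2 - 2).

(8u + 3)(5u^2 - 2)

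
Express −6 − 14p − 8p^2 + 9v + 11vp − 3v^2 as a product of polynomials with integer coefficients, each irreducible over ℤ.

−(3v − 8p − 6)(v − p − 1)

Group: −v(3v − 8p − 6) + (p + 1)(3v − 8p − 6); both groups contain (3v − 8p − 6).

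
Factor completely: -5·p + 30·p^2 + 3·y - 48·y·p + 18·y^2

Group: 6·y·(3·y - 5·p) + (-6·p + 1)·(3·y - 5·p); both groups contain (3·y - 5·p).

(3·y - 5·p)·(6·y - 6·p + 1)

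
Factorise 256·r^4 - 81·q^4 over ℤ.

Difference of squares twice: with A = 4·r and B = 3·q, A⁴ − B⁴ = (A² − B²)(A² + B²), and A² − B² factors again.

(4·r - 3·q)·(4·r + 3·q)·(16·r^2 + 9·q^2)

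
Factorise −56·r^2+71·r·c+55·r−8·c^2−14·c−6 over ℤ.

−(7·r−8·c−6)·(8·r−c−1)

Group: −7·r·(8·r−c−1) + (8·c+6)·(8·r−c−1); both groups contain (8·r−c−1).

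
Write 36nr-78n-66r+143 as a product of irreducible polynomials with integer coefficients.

Group as (36nr-78n) + (-66r+143) = 6n(6r-13) - 11(6r-13).
Both groups share the factor (6r-13).

(6n-11)(6r-13)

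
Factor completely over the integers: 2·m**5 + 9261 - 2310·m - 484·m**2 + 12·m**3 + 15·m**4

Trying the rational-root candidates, m = 3 is a root, so (m - 3) is a factor; dividing leaves 2·m**4 + 21·m**3 + 75·m**2 - 259·m - 3087.
Then m = 9/2 is a root, so (2·m - 9) divides it; the quotient is m**3 + 15·m**2 + 105·m + 343.
Continuing, m = -7 is a root, giving the factor (m + 7) and quotient m**2 + 8·m + 49.
The quadratic m**2 + 8·m + 49 has discriminant -132 < 0 and is irreducible over ℤ.

(2·m - 9)·(m + 7)·(m - 3)·(m**2 + 8·m + 49)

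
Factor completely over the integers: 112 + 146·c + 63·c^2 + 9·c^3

(3·c + 7)·(3·c + 8)·(c + 2)

By the rational root theorem, c = -8/3 is a root, so (3·c + 8) divides it; the quotient is 3·c^2 + 13·c + 14.
The remaining quadratic factors as (3·c + 7)(c + 2).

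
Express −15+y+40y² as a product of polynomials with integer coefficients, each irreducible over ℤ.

(5y−3)(8y+5)

Need a pair with product 40·(−15) = −600 and sum 1: that's 25 and −24.
Split the middle term: 40y²+25y − 24y−15 = 5y(8y+5) − 3(8y+5).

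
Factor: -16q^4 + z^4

(z - 2q)(z + 2q)(z^2 + 4q^2)

(z)⁴ − (2q)⁴ = ((z)² − (2q)²)((z)² + (2q)²); the first factor splits again, the second (z^2 + 4q^2) is irreducible.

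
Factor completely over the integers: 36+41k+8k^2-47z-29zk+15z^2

Group: 3z(5z-8k-9) + (-k-4)(5z-8k-9); both groups contain (5z-8k-9).

(5z-8k-9)(3z-k-4)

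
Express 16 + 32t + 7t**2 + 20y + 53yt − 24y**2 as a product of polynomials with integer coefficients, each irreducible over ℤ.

Group: −8y(3y − 7t − 4) + (−t − 4)(3y − 7t − 4); both groups contain (3y − 7t − 4).

−(3y − 7t − 4)(8y + t + 4)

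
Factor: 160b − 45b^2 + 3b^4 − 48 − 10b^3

(3b − 1)(b + 4)(b − 3)(b − 4)

Testing divisors of the constant over divisors of the leading coefficient, b = 1/3 is a root, so (3b − 1) divides it; the quotient is b^3 − 3b^2 − 16b + 48.
Next, b = 4 is a root, so (b − 4) divides it; the quotient is b^2 + b − 12.
The remaining quadratic factors as (b − 3)(b + 4).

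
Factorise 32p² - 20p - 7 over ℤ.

(4p + 1)(8p - 7)

Need a pair with product 32·(-7) = -224 and sum -20: that's 8 and -28.
Split the middle term: 32p² + 8p - 28p - 7 = 8p(4p + 1) - 7(4p + 1).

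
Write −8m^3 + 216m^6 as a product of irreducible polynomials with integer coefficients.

8m^3(3m − 1)(9m^2 + 3m + 1)

Factor out 8m^3 first: what remains is 27m^3 − 1.
Recognize a difference of cubes with the parts 3m and 1.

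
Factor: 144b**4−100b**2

Every term has a factor of 4b**2. Then 36b**2−25 = (6b)² − (5)².

4b**2(6b+5)(6b−5)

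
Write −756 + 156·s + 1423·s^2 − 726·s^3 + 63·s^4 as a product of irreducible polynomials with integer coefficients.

(3·s + 2)·(3·s − 7)·(7·s − 6)·(s − 9)

By the rational root theorem, s = 9 is a root, so (s − 9) is a factor; dividing leaves 63·s^3 − 159·s^2 − 8·s + 84.
Continuing, s = 7/3 is a root, so (3·s − 7) divides it; the quotient is 21·s^2 − 4·s − 12.
The remaining quadratic factors as (7·s − 6)(3·s + 2).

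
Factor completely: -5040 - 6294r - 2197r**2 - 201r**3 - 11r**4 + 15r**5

Testing divisors of the constant over divisors of the leading coefficient, r = 7 is a root, so (r - 7) divides it; the quotient is 15r**4 + 94r**3 + 457r**2 + 1002r + 720.
Next, r = -8/5 is a root, so (5r + 8) divides it; the quotient is 3r**3 + 14r**2 + 69r + 90.
Next, r = -5/3 is a root, giving the factor (3r + 5) and quotient r**2 + 3r + 18.
The quadratic r**2 + 3r + 18 has discriminant -63 < 0 and is irreducible over ℤ.

(3r + 5)(5r + 8)(r - 7)(r**2 + 3r + 18)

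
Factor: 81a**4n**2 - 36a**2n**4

Factor out 9a**2n**2, leaving 9a**2 - 4n**2, which is a difference of two squares.

9a**2n**2(3a + 2n)(3a - 2n)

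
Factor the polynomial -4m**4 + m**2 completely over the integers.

-m**2(2m + 1)(2m - 1)

Pull out the common factor m**2, leaving -4m**2 + 1.
Recognize a difference of squares with the parts 1 and 2m.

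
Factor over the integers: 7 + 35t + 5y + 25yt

Group as (25yt + 5y) + (35t + 7) = 5y(5t + 1) + 7(5t + 1).
Both groups share the factor (5t + 1).

(5t + 1)(5y + 7)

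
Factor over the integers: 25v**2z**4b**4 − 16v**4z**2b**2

−b**2v**2z**2(4v − 5zb)(4v + 5zb)

Every term has a factor of v**2z**2b**2; factoring it out leaves −16v**2 + 25z**2b**2.
Recognize a difference of squares with the parts 5zb and 4v.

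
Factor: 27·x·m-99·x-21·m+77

(3·m-11)·(9·x-7)

Group as (27·x·m-99·x) + (-21·m+77) = 9·x·(3·m-11) - 7·(3·m-11).
Both groups share the factor (3·m-11).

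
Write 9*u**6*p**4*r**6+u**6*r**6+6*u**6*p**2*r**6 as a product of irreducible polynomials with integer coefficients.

Factor out u**6*r**6 first: what remains is 9*p**4+6*p**2+1.
Recognize a perfect-square trinomial with the parts 1 and 3*p**2.

r**6*u**6*(3*p**2+1)**2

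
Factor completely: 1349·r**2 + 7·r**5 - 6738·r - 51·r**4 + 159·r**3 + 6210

(7·r - 9)·(r + 5)·(r - 3)·(r**2 - 8·r + 46)

Testing divisors of the constant over divisors of the leading coefficient, r = -5 is a root, so (r + 5) is a factor; dividing leaves 7·r**4 - 86·r**3 + 589·r**2 - 1596·r + 1242.
Continuing, r = 3 is a root, so (r - 3) divides it; the quotient is 7·r**3 - 65·r**2 + 394·r - 414.
Next, r = 9/7 is a root, so (7·r - 9) is a factor; dividing leaves r**2 - 8·r + 46.
The quadratic r**2 - 8·r + 46 has discriminant -120 < 0 and is irreducible over ℤ.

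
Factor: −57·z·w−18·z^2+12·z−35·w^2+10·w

Group: −6·z·(3·z+7·w−2) − 5·w·(3·z+7·w−2); both groups contain (3·z+7·w−2).

−(6·z+5·w)·(3·z+7·w−2)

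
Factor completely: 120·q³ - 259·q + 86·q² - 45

(4·q - 5)·(5·q + 9)·(6·q + 1)

Trying the rational-root candidates, q = -1/6 is a root, so (6·q + 1) divides it; the quotient is 20·q² + 11·q - 45.
The remaining quadratic factors as (5·q + 9)(4·q - 5).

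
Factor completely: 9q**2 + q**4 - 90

(q**2 + 15)(q**2 - 6)

Substitute u = q**2 to get a quadratic in u, then factor.
q**2 - 6 is irreducible over ℤ (6 is not a perfect square).
q**2 + 15 is irreducible over ℤ (always positive, so no real roots).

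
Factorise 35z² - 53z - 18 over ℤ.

(5z - 9)(7z + 2)

Need a pair with product 35·(-18) = -630 and sum -53: that's 10 and -63.
Split the middle term: 35z² + 10z - 63z - 18 = 5z(7z + 2) - 9(7z + 2).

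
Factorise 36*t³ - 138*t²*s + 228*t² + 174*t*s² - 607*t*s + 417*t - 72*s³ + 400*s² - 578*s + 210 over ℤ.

Group: 3*t*(12*t² - 30*t*s + 52*t + 18*s² - 73*s + 35) + (-4*s + 6)*(12*t² - 30*t*s + 52*t + 18*s² - 73*s + 35); both groups contain (12*t² - 30*t*s + 52*t + 18*s² - 73*s + 35), so (3*t - 4*s + 6) is a factor with cofactor 12*t² - 30*t*s + 52*t + 18*s² - 73*s + 35.
The cofactor groups again: 12*t² - 30*t*s + 52*t + 18*s² - 73*s + 35 = 2*t*(6*t - 9*s + 5) + (-2*s + 7)*(6*t - 9*s + 5); both groups contain (6*t - 9*s + 5), giving (2*t - 2*s + 7)*(6*t - 9*s + 5).

(2*t - 2*s + 7)*(3*t - 4*s + 6)*(6*t - 9*s + 5)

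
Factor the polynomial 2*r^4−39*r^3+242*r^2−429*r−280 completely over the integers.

Testing divisors of the constant over divisors of the leading coefficient, r = −1/2 is a root, so (2*r+1) divides it; the quotient is r^3−20*r^2+131*r−280.
Then r = 8 is a root, giving the factor (r−8) and quotient r^2−12*r+35.
The remaining quadratic factors as (r−5)(r−7).

(2*r+1)*(r−5)*(r−7)*(r−8)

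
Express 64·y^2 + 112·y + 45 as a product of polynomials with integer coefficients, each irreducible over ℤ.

(8·y + 5)·(8·y + 9)

Need a pair with product 64·45 = 2880 and sum 112: that's 72 and 40.
Split the middle term: 64·y^2 + 72·y + 40·y + 45 = 8·y·(8·y + 9) + 5·(8·y + 9).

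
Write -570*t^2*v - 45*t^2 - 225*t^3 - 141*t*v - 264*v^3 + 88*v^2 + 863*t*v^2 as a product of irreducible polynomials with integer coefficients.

-(15*t - 8*v)*(3*t + 11*v)*(5*t - 3*v + 1)

Group: 3*t*(-75*t^2 + 85*t*v - 15*t - 24*v^2 + 8*v) + 11*v*(-75*t^2 + 85*t*v - 15*t - 24*v^2 + 8*v); both groups contain (-75*t^2 + 85*t*v - 15*t - 24*v^2 + 8*v), so (3*t + 11*v) is a factor with cofactor -75*t^2 + 85*t*v - 15*t - 24*v^2 + 8*v.
The cofactor groups again: -75*t^2 + 85*t*v - 15*t - 24*v^2 + 8*v = -15*t*(5*t - 3*v + 1) + 8*v*(5*t - 3*v + 1); both groups contain (5*t - 3*v + 1), giving -(15*t - 8*v)*(5*t - 3*v + 1).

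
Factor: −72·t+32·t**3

Pull out the common factor 8·t; 4·t**2−9 is a difference of squares.

8·t·(2·t+3)·(2·t−3)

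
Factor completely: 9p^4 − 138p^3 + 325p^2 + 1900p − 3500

Testing divisors of the constant over divisors of the leading coefficient, p = 10 is a root, so (p − 10) is a factor; dividing leaves 9p^3 − 48p^2 − 155p + 350.
Then p = 5/3 is a root, so (3p − 5) is a factor; dividing leaves 3p^2 − 11p − 70.
The remaining quadratic factors as (3p + 10)(p − 7).

(3p + 10)(3p − 5)(p − 10)(p − 7)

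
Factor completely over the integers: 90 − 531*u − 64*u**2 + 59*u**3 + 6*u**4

(6*u − 1)*(u + 10)*(u + 3)*(u − 3)

Testing divisors of the constant over divisors of the leading coefficient, u = 3 is a root, so (u − 3) is a factor; dividing leaves 6*u**3 + 77*u**2 + 167*u − 30.
Then u = −3 is a root, so (u + 3) divides it; the quotient is 6*u**2 + 59*u − 10.
The remaining quadratic factors as (6*u − 1)(u + 10).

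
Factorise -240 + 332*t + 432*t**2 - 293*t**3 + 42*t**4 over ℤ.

Trying the rational-root candidates, t = -6/7 is a root, so (7*t + 6) is a factor; dividing leaves 6*t**3 - 47*t**2 + 102*t - 40.
Continuing, t = 1/2 is a root, so (2*t - 1) is a factor; dividing leaves 3*t**2 - 22*t + 40.
The remaining quadratic factors as (t - 4)(3*t - 10).

(2*t - 1)*(3*t - 10)*(7*t + 6)*(t - 4)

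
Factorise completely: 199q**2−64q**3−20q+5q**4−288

(5q−9)(q+1)(q−4)(q−8)

Testing divisors of the constant over divisors of the leading coefficient, q = 4 is a root, giving the factor (q−4) and quotient 5q**3−44q**2+23q+72.
Then q = −1 is a root, giving the factor (q+1) and quotient 5q**2−49q+72.
The remaining quadratic factors as (5q−9)(q−8).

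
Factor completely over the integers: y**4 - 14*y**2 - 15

(y**2 + 1)*(y**2 - 15)

Substitute u = y**2 to get a quadratic in u, then factor.
y**2 + 1 is irreducible over ℤ (sum of squares).
y**2 - 15 is irreducible over ℤ (15 is not a perfect square).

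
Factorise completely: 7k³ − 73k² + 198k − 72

(7k − 3)(k − 4)(k − 6)

Among the possible rational roots, k = 6 is a root, so (k − 6) divides it; the quotient is 7k² − 31k + 12.
The remaining quadratic factors as (7k − 3)(k − 4).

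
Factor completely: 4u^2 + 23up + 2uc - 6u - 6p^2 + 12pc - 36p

(4u - p + 2c - 6)(u + 6p)

Group: u(4u - p + 2c - 6) + 6p(4u - p + 2c - 6); both groups contain (4u - p + 2c - 6).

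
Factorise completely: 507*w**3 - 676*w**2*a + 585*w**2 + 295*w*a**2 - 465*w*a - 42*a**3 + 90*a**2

(13*w - 6*a)*(13*w - 7*a + 15)*(3*w - a)

Group: 13*w*(39*w**2 - 34*w*a + 45*w + 7*a**2 - 15*a) - 6*a*(39*w**2 - 34*w*a + 45*w + 7*a**2 - 15*a); both groups contain (39*w**2 - 34*w*a + 45*w + 7*a**2 - 15*a), so (13*w - 6*a) is a factor with cofactor 39*w**2 - 34*w*a + 45*w + 7*a**2 - 15*a.
The cofactor groups again: 39*w**2 - 34*w*a + 45*w + 7*a**2 - 15*a = 13*w*(3*w - a) + (-7*a + 15)*(3*w - a); both groups contain (3*w - a), giving (13*w - 7*a + 15)*(3*w - a).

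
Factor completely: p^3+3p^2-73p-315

Testing divisors of the constant over divisors of the leading coefficient, p = 9 is a root, so (p-9) is a factor; dividing leaves p^2+12p+35.
The remaining quadratic factors as (p+7)(p+5).

(p+5)(p+7)(p-9)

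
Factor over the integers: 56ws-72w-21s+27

Group as (56ws-72w) + (-21s+27) = 8w(7s-9) - 3(7s-9).
Both groups share the factor (7s-9).

(7s-9)(8w-3)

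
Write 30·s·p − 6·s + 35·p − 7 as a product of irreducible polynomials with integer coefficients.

(5·p − 1)·(6·s + 7)

Group as (30·s·p − 6·s) + (35·p − 7) = 6·s·(5·p − 1) + 7·(5·p − 1).
Both groups share the factor (5·p − 1).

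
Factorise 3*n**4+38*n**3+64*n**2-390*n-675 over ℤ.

Among the possible rational roots, n = -5 is a root, giving the factor (n+5) and quotient 3*n**3+23*n**2-51*n-135.
Then n = 3 is a root, so (n-3) is a factor; dividing leaves 3*n**2+32*n+45.
The remaining quadratic factors as (n+9)(3*n+5).

(3*n+5)*(n+5)*(n+9)*(n-3)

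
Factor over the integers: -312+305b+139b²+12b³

(3b+13)(4b-3)(b+8)

By the rational root theorem, b = 3/4 is a root, giving the factor (4b-3) and quotient 3b²+37b+104.
The remaining quadratic factors as (3b+13)(b+8).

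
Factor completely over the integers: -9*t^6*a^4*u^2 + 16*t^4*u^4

-t^4*u^2*(3*t*a^2 + 4*u)*(3*t*a^2 - 4*u)

Pull out the common factor t^4*u^2, leaving -9*t^2*a^4 + 16*u^2.
Recognize a difference of squares with the parts 4*u and 3*t*a^2.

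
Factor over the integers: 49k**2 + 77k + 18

Need a pair with product 49·18 = 882 and sum 77: that's 14 and 63.
Split the middle term: 49k**2 + 14k + 63k + 18 = 7k(7k + 2) + 9(7k + 2).

(7k + 2)(7k + 9)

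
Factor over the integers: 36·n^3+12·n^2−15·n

3·n·(2·n−1)·(6·n+5)

Pull out the common factor 3·n, then factor the remaining trinomial.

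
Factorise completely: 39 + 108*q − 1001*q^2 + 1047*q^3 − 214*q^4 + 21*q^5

Testing divisors of the constant over divisors of the leading coefficient, q = −1/7 is a root, so (7*q + 1) is a factor; dividing leaves 3*q^4 − 31*q^3 + 154*q^2 − 165*q + 39.
Next, q = 1/3 is a root, giving the factor (3*q − 1) and quotient q^3 − 10*q^2 + 48*q − 39.
Continuing, q = 1 is a root, giving the factor (q − 1) and quotient q^2 − 9*q + 39.
The quadratic q^2 − 9*q + 39 has discriminant −75 < 0 and is irreducible over ℤ.

(3*q − 1)*(7*q + 1)*(q − 1)*(q^2 − 9*q + 39)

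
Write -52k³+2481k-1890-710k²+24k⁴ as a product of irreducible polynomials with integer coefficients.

(2k-5)(2k-9)(6k-7)(k+6)

Among the possible rational roots, k = -6 is a root, giving the factor (k+6) and quotient 24k³-196k²+466k-315.
Continuing, k = 7/6 is a root, giving the factor (6k-7) and quotient 4k²-28k+45.
The remaining quadratic factors as (2k-9)(2k-5).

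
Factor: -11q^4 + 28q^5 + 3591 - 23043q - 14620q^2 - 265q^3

(4q + 7)(7q - 1)(q - 9)(q^2 + 7q + 57)

Trying the rational-root candidates, q = 9 is a root, so (q - 9) divides it; the quotient is 28q^4 + 241q^3 + 1904q^2 + 2516q - 399.
Continuing, q = 1/7 is a root, so (7q - 1) divides it; the quotient is 4q^3 + 35q^2 + 277q + 399.
Then q = -7/4 is a root, giving the factor (4q + 7) and quotient q^2 + 7q + 57.
The quadratic q^2 + 7q + 57 has discriminant -179 < 0 and is irreducible over ℤ.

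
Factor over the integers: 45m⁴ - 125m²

Pull out the common factor 5m²; 9m² - 25 is a difference of squares.

5m²(3m + 5)(3m - 5)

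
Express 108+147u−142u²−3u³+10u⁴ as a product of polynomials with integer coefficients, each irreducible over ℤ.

(2u+1)(5u−9)(u+4)(u−3)

Testing divisors of the constant over divisors of the leading coefficient, u = −1/2 is a root, so (2u+1) divides it; the quotient is 5u³−4u²−69u+108.
Then u = −4 is a root, so (u+4) divides it; the quotient is 5u²−24u+27.
The remaining quadratic factors as (5u−9)(u−3).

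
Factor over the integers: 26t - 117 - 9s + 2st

(2t - 9)(s + 13)

Group as (2st - 9s) + (26t - 117) = s(2t - 9) + 13(2t - 9).
Both groups share the factor (2t - 9).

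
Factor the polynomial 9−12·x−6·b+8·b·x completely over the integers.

(2·b−3)·(4·x−3)

Group as (8·b·x−6·b) + (−12·x+9) = 2·b·(4·x−3) − 3·(4·x−3).
Both groups share the factor (4·x−3).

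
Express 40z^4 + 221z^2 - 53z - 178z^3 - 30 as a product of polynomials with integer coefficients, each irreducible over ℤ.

(2z - 5)(4z + 1)(5z - 6)(z - 1)

Testing divisors of the constant over divisors of the leading coefficient, z = 6/5 is a root, giving the factor (5z - 6) and quotient 8z^3 - 26z^2 + 13z + 5.
Then z = -1/4 is a root, so (4z + 1) is a factor; dividing leaves 2z^2 - 7z + 5.
The remaining quadratic factors as (2z - 5)(z - 1).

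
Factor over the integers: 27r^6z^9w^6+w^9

w^6(3r^2z^3+w)(9r^4z^6−3r^2z^3w+w^2)

Factor out w^6 first: what remains is 27r^6z^9+w^3.
Recognize a sum of cubes with the parts w and 3r^2z^3.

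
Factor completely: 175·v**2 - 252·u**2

7·(5·v - 6·u)·(5·v + 6·u)

Factor out 7, leaving 25·v**2 - 36·u**2, which is a difference of two squares.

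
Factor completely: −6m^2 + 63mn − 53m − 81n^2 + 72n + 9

−(6m − 9n − 1)(m − 9n + 9)

Group: −m(6m − 9n − 1) + (9n − 9)(6m − 9n − 1); both groups contain (6m − 9n − 1).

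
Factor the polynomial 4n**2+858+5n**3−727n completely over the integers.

Testing divisors of the constant over divisors of the leading coefficient, n = 11 is a root, so (n−11) divides it; the quotient is 5n**2+59n−78.
The remaining quadratic factors as (5n−6)(n+13).

(5n−6)(n+13)(n−11)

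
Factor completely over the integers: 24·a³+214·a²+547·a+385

(4·a+11)·(6·a+7)·(a+5)

Testing divisors of the constant over divisors of the leading coefficient, a = −11/4 is a root, giving the factor (4·a+11) and quotient 6·a²+37·a+35.
The remaining quadratic factors as (6·a+7)(a+5).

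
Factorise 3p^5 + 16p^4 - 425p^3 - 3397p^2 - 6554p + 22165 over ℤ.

Testing divisors of the constant over divisors of the leading coefficient, p = 5/3 is a root, so (3p - 5) divides it; the quotient is p^4 + 7p^3 - 130p^2 - 1349p - 4433.
Next, p = -11 is a root, so (p + 11) divides it; the quotient is p^3 - 4p^2 - 86p - 403.
Then p = 13 is a root, so (p - 13) is a factor; dividing leaves p^2 + 9p + 31.
The quadratic p^2 + 9p + 31 has discriminant -43 < 0 and is irreducible over ℤ.

(3p - 5)(p + 11)(p - 13)(p^2 + 9p + 31)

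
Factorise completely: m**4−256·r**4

(m+4·r)·(m−4·r)·(m**2+16·r**2)

Write as (m**2)² − (16·r**2)², then factor m**2−16·r**2 once more.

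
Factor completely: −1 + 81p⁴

(3p + 1)(3p − 1)(9p² + 1)

Write as (9p²)² − (1)², then factor 9p² − 1 once more.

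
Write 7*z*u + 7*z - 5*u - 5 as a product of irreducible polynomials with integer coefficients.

(7*z - 5)*(u + 1)

Group as (7*z*u + 7*z) + (-5*u - 5) = 7*z*(u + 1) - 5*(u + 1).
Both groups share the factor (u + 1).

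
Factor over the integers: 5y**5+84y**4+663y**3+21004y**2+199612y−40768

(5y−1)(y+13)(y+14)(y**2−10y+224)

By the rational root theorem, y = −14 is a root, so (y+14) is a factor; dividing leaves 5y**4+14y**3+467y**2+14466y−2912.
Continuing, y = 1/5 is a root, so (5y−1) divides it; the quotient is y**3+3y**2+94y+2912.
Then y = −13 is a root, so (y+13) divides it; the quotient is y**2−10y+224.
The quadratic y**2−10y+224 has discriminant −796 < 0 and is irreducible over ℤ.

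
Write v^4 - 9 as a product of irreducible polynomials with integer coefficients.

Substitute u = v^2 to get a quadratic in u, then factor.
v^2 + 3 is irreducible over ℤ (always positive, so no real roots).
v^2 - 3 is irreducible over ℤ (3 is not a perfect square).

(v^2 + 3)(v^2 - 3)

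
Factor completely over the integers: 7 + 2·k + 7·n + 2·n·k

Group as (2·n·k + 7·n) + (2·k + 7) = n·(2·k + 7) + (2·k + 7).
Both groups share the factor (2·k + 7).

(2·k + 7)·(n + 1)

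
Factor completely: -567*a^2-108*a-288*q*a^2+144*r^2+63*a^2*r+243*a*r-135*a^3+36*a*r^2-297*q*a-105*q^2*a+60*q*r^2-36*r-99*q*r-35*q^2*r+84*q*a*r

-(7*q+15*a-12*r+3)*(5*q+3*a+12)*(3*a+r)

Group: 3*a*(-35*q^2-96*q*a+60*q*r-99*q-45*a^2+36*a*r-189*a+144*r-36) + r*(-35*q^2-96*q*a+60*q*r-99*q-45*a^2+36*a*r-189*a+144*r-36); both groups contain (-35*q^2-96*q*a+60*q*r-99*q-45*a^2+36*a*r-189*a+144*r-36), so (3*a+r) is a factor with cofactor -35*q^2-96*q*a+60*q*r-99*q-45*a^2+36*a*r-189*a+144*r-36.
The cofactor groups again: -35*q^2-96*q*a+60*q*r-99*q-45*a^2+36*a*r-189*a+144*r-36 = -5*q*(7*q+15*a-12*r+3) + (-3*a-12)*(7*q+15*a-12*r+3); both groups contain (7*q+15*a-12*r+3), giving -(5*q+3*a+12)*(7*q+15*a-12*r+3).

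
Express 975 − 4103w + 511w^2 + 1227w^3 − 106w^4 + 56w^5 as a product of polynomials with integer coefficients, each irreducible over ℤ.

Testing divisors of the constant over divisors of the leading coefficient, w = 1/4 is a root, so (4w − 1) divides it; the quotient is 14w^4 − 23w^3 + 301w^2 + 203w − 975.
Next, w = −13/7 is a root, so (7w + 13) is a factor; dividing leaves 2w^3 − 7w^2 + 56w − 75.
Then w = 3/2 is a root, so (2w − 3) divides it; the quotient is w^2 − 2w + 25.
The quadratic w^2 − 2w + 25 has discriminant −96 < 0 and is irreducible over ℤ.

(2w − 3)(4w − 1)(7w + 13)(w^2 − 2w + 25)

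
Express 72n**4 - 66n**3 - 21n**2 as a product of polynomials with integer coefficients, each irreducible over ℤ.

3n**2(4n + 1)(6n - 7)

Pull out the common factor 3n**2, then factor the remaining trinomial.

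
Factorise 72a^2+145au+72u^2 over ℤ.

Group: 9a(8a+9u) + 8u(8a+9u); both groups contain (8a+9u).

(8a+9u)(9a+8u)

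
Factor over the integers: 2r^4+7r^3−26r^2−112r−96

Trying the rational-root candidates, r = −4 is a root, so (r+4) is a factor; dividing leaves 2r^3−r^2−22r−24.
Next, r = 4 is a root, so (r−4) is a factor; dividing leaves 2r^2+7r+6.
The remaining quadratic factors as (2r+3)(r+2).

(2r+3)(r+2)(r+4)(r−4)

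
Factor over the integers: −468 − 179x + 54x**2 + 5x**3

By the rational root theorem, x = −13 is a root, so (x + 13) divides it; the quotient is 5x**2 − 11x − 36.
The remaining quadratic factors as (5x + 9)(x − 4).

(5x + 9)(x + 13)(x − 4)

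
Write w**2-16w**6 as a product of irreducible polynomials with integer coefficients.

-w**2(2w+1)(2w-1)(4w**2+1)

Factor out w**2 first: what remains is -16w**4+1.
Recognize a difference of squares with the parts 1 and 4w**2.
-4w**2+1 is again a difference of squares: (-2w+1)(2w+1).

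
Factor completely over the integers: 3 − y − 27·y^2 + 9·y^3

By the rational root theorem, y = 1/3 is a root, so (3·y − 1) is a factor; dividing leaves 3·y^2 − 8·y − 3.
The remaining quadratic factors as (y − 3)(3·y + 1).

(3·y + 1)·(3·y − 1)·(y − 3)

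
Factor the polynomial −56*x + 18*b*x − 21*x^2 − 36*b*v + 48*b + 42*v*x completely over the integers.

−(6*b − 7*x)*(6*v − 3*x − 8)

Group: −6*b*(6*v − 3*x − 8) + 7*x*(6*v − 3*x − 8); both groups contain (6*v − 3*x − 8).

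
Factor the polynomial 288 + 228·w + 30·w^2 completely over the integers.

Pull out the common factor 6, then factor the remaining trinomial.

6·(5·w + 8)·(w + 6)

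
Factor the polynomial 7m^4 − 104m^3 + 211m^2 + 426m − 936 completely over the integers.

(7m − 13)(m + 2)(m − 12)(m − 3)

Trying the rational-root candidates, m = −2 is a root, giving the factor (m + 2) and quotient 7m^3 − 118m^2 + 447m − 468.
Next, m = 13/7 is a root, so (7m − 13) divides it; the quotient is m^2 − 15m + 36.
The remaining quadratic factors as (m − 12)(m − 3).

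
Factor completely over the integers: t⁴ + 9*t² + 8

(t² + 1)*(t² + 8)

Substitute u = t² to get a quadratic in u, then factor.
t² + 8 is irreducible over ℤ (always positive, so no real roots).
t² + 1 is irreducible over ℤ (sum of squares).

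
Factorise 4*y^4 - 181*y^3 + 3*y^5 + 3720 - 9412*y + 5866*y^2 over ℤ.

(3*y - 2)*(y + 15)*(y - 1)*(y^2 - 12*y + 124)

Testing divisors of the constant over divisors of the leading coefficient, y = -15 is a root, so (y + 15) is a factor; dividing leaves 3*y^4 - 41*y^3 + 434*y^2 - 644*y + 248.
Continuing, y = 2/3 is a root, giving the factor (3*y - 2) and quotient y^3 - 13*y^2 + 136*y - 124.
Then y = 1 is a root, giving the factor (y - 1) and quotient y^2 - 12*y + 124.
The quadratic y^2 - 12*y + 124 has discriminant -352 < 0 and is irreducible over ℤ.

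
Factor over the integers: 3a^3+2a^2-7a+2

Trying the rational-root candidates, a = 1/3 is a root, so (3a-1) divides it; the quotient is a^2+a-2.
The remaining quadratic factors as (a+2)(a-1).

(3a-1)(a+2)(a-1)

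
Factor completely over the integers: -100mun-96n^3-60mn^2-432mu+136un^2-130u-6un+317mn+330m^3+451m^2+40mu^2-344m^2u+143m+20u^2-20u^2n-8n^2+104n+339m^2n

Group: 11m(30m^2-4mu+9mn+41m+2un-2u-12n^2-n+13) + (-10u+8n)(30m^2-4mu+9mn+41m+2un-2u-12n^2-n+13); both groups contain (30m^2-4mu+9mn+41m+2un-2u-12n^2-n+13), so (11m-10u+8n) is a factor with cofactor 30m^2-4mu+9mn+41m+2un-2u-12n^2-n+13.
The cofactor groups again: 30m^2-4mu+9mn+41m+2un-2u-12n^2-n+13 = 15m(2m-n+1) + (-2u+12n+13)(2m-n+1); both groups contain (2m-n+1), giving (15m-2u+12n+13)(2m-n+1).

(11m-10u+8n)(15m-2u+12n+13)(2m-n+1)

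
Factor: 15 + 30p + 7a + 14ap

(2p + 1)(7a + 15)

Group as (14ap + 7a) + (30p + 15) = 7a(2p + 1) + 15(2p + 1).
Both groups share the factor (2p + 1).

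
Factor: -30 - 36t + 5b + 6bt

Group as (6bt + 5b) + (-36t - 30) = b(6t + 5) - 6(6t + 5).
Both groups share the factor (6t + 5).

(6t + 5)(b - 6)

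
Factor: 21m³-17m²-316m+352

Among the possible rational roots, m = 8/7 is a root, so (7m-8) divides it; the quotient is 3m²+m-44.
The remaining quadratic factors as (m+4)(3m-11).

(3m-11)(7m-8)(m+4)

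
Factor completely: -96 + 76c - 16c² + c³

Trying the rational-root candidates, c = 6 is a root, so (c - 6) is a factor; dividing leaves c² - 10c + 16.
The remaining quadratic factors as (c - 8)(c - 2).

(c - 2)(c - 6)(c - 8)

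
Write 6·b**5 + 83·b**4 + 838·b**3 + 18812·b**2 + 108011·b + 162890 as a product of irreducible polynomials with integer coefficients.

(2·b + 5)·(3·b + 13)·(b + 14)·(b**2 − 7·b + 179)

Among the possible rational roots, b = −14 is a root, giving the factor (b + 14) and quotient 6·b**4 − b**3 + 852·b**2 + 6884·b + 11635.
Next, b = −5/2 is a root, so (2·b + 5) is a factor; dividing leaves 3·b**3 − 8·b**2 + 446·b + 2327.
Then b = −13/3 is a root, so (3·b + 13) is a factor; dividing leaves b**2 − 7·b + 179.
The quadratic b**2 − 7·b + 179 has discriminant −667 < 0 and is irreducible over ℤ.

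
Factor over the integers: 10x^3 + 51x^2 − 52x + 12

Among the possible rational roots, x = −6 is a root, giving the factor (x + 6) and quotient 10x^2 − 9x + 2.
The remaining quadratic factors as (2x − 1)(5x − 2).

(2x − 1)(5x − 2)(x + 6)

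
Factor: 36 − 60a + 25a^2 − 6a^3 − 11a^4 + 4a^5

(4a − 3)(a + 2)(a − 3)(a^2 − a + 2)

Testing divisors of the constant over divisors of the leading coefficient, a = 3 is a root, so (a − 3) is a factor; dividing leaves 4a^4 + a^3 − 3a^2 + 16a − 12.
Continuing, a = 3/4 is a root, so (4a − 3) is a factor; dividing leaves a^3 + a^2 + 4.
Continuing, a = −2 is a root, so (a + 2) is a factor; dividing leaves a^2 − a + 2.
The quadratic a^2 − a + 2 has discriminant −7 < 0 and is irreducible over ℤ.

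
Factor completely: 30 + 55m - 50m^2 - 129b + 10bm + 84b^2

(12b + 10m - 15)(7b - 5m - 2)

Group: 7b(12b + 10m - 15) + (-5m - 2)(12b + 10m - 15); both groups contain (12b + 10m - 15).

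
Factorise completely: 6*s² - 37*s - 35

Need a pair with product 6·(-35) = -210 and sum -37: that's 5 and -42.
Split the middle term: 6*s² + 5*s - 42*s - 35 = s*(6*s + 5) - 7*(6*s + 5).

(6*s + 5)*(s - 7)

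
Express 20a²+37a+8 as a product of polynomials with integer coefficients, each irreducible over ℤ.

(4a+1)(5a+8)

Need a pair with product 20·8 = 160 and sum 37: that's 32 and 5.
Split the middle term: 20a²+32a + 5a+8 = 4a(5a+8) + (5a+8).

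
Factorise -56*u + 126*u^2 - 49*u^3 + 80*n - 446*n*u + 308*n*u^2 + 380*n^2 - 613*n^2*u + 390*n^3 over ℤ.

Group: 13*n*(30*n^2 - 31*n*u + 20*n + 7*u^2 - 14*u) + (-7*u + 4)*(30*n^2 - 31*n*u + 20*n + 7*u^2 - 14*u); both groups contain (30*n^2 - 31*n*u + 20*n + 7*u^2 - 14*u), so (13*n - 7*u + 4) is a factor with cofactor 30*n^2 - 31*n*u + 20*n + 7*u^2 - 14*u.
The cofactor groups again: 30*n^2 - 31*n*u + 20*n + 7*u^2 - 14*u = 3*n*(10*n - 7*u) + (-u + 2)*(10*n - 7*u); both groups contain (10*n - 7*u), giving (3*n - u + 2)*(10*n - 7*u).

(10*n - 7*u)*(13*n - 7*u + 4)*(3*n - u + 2)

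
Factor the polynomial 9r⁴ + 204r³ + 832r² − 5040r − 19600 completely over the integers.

(3r + 10)(3r − 14)(r + 10)(r + 14)

Among the possible rational roots, r = −10/3 is a root, so (3r + 10) divides it; the quotient is 3r³ + 58r² + 84r − 1960.
Next, r = 14/3 is a root, giving the factor (3r − 14) and quotient r² + 24r + 140.
The remaining quadratic factors as (r + 10)(r + 14).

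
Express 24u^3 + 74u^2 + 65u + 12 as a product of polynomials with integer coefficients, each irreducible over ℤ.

(2u + 3)(3u + 4)(4u + 1)

Testing divisors of the constant over divisors of the leading coefficient, u = -1/4 is a root, so (4u + 1) is a factor; dividing leaves 6u^2 + 17u + 12.
The remaining quadratic factors as (2u + 3)(3u + 4).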